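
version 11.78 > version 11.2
True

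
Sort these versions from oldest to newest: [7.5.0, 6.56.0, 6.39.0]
[6.39.0, 6.56.0, 7.5.0]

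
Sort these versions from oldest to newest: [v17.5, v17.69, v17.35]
[v17.5, v17.35, v17.69]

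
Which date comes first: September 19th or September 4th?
September 4th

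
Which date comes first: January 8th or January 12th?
January 8th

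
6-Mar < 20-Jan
False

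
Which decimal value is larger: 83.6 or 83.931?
83.931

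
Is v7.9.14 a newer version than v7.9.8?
Yes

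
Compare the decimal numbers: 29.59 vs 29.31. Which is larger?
29.59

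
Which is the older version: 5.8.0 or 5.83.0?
5.8.0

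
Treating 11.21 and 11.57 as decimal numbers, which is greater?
11.57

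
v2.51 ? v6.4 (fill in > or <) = <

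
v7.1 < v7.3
True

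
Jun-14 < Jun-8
False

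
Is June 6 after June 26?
No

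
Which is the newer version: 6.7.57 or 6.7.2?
6.7.57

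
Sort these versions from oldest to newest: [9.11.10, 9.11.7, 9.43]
[9.11.7, 9.11.10, 9.43]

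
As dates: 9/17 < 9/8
False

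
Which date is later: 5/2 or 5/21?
5/21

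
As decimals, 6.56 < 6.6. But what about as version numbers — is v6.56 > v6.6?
True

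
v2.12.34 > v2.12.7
True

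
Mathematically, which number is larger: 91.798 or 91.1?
91.798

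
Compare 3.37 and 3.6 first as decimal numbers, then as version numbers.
As decimals: 3.37 < 3.6. As versions: v3.37 > v3.6 (minor version 37 > 6).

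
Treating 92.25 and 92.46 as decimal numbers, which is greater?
92.46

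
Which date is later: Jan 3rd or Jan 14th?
Jan 14th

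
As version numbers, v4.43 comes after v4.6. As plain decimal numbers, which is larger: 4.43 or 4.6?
4.6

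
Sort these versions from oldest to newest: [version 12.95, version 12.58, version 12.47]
[version 12.47, version 12.58, version 12.95]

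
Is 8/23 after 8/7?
Yes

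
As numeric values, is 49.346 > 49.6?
False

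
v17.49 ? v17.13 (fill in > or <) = >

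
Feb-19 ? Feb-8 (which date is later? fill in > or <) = >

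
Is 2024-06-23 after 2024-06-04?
Yes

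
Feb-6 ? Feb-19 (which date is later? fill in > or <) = <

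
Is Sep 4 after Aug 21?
Yes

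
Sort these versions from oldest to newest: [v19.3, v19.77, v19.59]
[v19.3, v19.59, v19.77]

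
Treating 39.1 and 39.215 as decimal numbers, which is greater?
39.215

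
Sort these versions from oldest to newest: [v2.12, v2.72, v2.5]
[v2.5, v2.12, v2.72]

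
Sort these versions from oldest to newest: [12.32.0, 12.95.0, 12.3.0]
[12.3.0, 12.32.0, 12.95.0]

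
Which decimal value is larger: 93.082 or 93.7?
93.7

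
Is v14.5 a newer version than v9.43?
Yes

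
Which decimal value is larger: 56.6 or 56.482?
56.6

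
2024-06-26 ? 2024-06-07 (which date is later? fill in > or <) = >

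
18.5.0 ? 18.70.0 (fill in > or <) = <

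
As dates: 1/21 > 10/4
False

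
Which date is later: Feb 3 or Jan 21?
Feb 3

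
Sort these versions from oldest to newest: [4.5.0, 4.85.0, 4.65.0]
[4.5.0, 4.65.0, 4.85.0]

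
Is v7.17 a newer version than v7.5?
Yes. Version numbers are compared segment by segment as integers, not as decimals: minor version 17 > 5, so v7.17 > v7.5 (even though the decimal 7.17 < 7.5).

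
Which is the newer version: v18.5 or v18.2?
v18.5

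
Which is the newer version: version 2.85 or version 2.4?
version 2.85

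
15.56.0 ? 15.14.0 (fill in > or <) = >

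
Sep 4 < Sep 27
True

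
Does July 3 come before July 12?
Yes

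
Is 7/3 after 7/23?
No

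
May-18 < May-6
False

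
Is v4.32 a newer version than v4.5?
Yes. Version numbers are compared segment by segment as integers, not as decimals: minor version 32 > 5, so v4.32 > v4.5 (even though the decimal 4.32 < 4.5).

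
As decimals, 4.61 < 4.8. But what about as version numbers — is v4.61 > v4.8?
True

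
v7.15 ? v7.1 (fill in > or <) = >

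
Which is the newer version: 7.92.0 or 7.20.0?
7.92.0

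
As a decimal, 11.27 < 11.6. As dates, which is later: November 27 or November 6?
November 27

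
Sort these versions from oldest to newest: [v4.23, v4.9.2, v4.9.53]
[v4.9.2, v4.9.53, v4.23]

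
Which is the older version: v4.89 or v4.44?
v4.44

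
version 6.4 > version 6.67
False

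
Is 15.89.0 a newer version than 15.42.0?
Yes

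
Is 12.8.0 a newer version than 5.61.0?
Yes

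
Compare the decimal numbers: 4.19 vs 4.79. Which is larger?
4.79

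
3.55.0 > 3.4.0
True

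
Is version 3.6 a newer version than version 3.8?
No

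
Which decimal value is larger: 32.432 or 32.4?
32.432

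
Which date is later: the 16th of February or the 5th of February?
the 16th of February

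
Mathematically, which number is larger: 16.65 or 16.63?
16.65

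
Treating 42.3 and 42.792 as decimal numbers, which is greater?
42.792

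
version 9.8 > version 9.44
False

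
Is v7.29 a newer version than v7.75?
No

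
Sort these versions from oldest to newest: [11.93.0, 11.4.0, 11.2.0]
[11.2.0, 11.4.0, 11.93.0]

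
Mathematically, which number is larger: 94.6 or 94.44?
94.6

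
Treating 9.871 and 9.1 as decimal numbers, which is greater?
9.871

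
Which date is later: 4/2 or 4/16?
4/16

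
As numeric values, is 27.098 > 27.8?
False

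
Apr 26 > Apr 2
True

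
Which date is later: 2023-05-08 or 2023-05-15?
2023-05-15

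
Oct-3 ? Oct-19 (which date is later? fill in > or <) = <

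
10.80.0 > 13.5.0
False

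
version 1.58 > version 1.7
True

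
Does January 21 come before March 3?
Yes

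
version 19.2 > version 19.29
False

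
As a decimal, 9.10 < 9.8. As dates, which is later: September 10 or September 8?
September 10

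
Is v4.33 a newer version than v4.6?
Yes. Version numbers are compared segment by segment as integers, not as decimals: minor version 33 > 6, so v4.33 > v4.6 (even though the decimal 4.33 < 4.6).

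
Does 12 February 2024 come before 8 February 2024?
No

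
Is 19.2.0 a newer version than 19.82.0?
No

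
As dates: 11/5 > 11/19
False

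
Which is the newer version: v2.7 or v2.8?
v2.8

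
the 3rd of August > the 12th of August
False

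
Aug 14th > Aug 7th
True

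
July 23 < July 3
False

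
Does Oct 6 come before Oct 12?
Yes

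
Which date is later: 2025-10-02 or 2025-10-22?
2025-10-22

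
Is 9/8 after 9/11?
No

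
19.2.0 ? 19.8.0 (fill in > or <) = <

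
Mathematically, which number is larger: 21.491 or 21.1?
21.491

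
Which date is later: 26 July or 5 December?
5 December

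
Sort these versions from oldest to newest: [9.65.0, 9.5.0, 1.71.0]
[1.71.0, 9.5.0, 9.65.0]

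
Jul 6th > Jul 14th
False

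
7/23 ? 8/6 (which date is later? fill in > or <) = <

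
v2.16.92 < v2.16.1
False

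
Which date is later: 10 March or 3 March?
10 March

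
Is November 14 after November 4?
Yes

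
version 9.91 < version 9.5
False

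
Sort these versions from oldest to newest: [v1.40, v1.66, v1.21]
[v1.21, v1.40, v1.66]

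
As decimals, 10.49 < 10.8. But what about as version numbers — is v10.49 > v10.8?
True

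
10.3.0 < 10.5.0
True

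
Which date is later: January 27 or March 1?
March 1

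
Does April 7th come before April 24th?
Yes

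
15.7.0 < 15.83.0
True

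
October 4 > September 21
True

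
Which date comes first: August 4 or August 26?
August 4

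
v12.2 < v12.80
True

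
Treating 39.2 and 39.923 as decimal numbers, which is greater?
39.923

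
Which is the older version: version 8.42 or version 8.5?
version 8.5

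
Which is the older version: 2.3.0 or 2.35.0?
2.3.0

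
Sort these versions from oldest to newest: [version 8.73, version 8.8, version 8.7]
[version 8.7, version 8.8, version 8.73]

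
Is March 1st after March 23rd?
No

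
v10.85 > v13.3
False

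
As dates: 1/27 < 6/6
True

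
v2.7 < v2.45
True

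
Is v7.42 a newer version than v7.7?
Yes. Version numbers are compared segment by segment as integers, not as decimals: minor version 42 > 7, so v7.42 > v7.7 (even though the decimal 7.42 < 7.7).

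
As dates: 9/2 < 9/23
True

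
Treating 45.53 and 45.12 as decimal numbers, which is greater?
45.53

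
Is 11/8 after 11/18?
No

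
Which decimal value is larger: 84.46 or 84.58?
84.58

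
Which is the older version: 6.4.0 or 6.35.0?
6.4.0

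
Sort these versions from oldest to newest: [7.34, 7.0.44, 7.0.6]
[7.0.6, 7.0.44, 7.34]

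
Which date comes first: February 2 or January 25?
January 25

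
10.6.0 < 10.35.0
True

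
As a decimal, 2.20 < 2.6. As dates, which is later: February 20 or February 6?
February 20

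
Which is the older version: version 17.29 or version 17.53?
version 17.29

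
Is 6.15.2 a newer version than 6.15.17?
No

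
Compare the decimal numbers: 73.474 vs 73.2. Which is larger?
73.474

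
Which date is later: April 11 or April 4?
April 11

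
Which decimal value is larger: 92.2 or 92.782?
92.782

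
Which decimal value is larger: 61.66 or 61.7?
61.7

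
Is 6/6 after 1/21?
Yes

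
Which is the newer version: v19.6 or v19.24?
v19.24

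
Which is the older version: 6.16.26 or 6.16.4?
6.16.4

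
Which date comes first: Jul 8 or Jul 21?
Jul 8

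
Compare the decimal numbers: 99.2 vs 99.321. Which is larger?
99.321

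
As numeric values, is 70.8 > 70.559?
True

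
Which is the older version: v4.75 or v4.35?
v4.35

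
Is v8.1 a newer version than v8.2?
No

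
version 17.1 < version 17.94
True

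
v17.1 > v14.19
True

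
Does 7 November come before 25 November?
Yes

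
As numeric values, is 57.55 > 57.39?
True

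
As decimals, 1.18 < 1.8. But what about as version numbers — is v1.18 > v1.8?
True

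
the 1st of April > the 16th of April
False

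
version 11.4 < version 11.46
True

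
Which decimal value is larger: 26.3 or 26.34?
26.34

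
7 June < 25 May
False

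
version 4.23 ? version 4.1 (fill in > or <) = >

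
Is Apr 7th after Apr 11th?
No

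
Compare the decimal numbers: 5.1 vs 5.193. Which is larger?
5.193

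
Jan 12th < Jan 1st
False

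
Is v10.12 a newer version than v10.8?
Yes. Version numbers are compared segment by segment as integers, not as decimals: minor version 12 > 8, so v10.12 > v10.8 (even though the decimal 10.12 < 10.8).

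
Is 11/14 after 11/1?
Yes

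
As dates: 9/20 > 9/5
True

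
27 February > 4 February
True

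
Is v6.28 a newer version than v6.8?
Yes. Version numbers are compared segment by segment as integers, not as decimals: minor version 28 > 8, so v6.28 > v6.8 (even though the decimal 6.28 < 6.8).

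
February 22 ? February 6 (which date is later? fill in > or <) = >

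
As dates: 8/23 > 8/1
True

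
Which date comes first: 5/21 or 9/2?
5/21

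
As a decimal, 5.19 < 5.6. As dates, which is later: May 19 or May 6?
May 19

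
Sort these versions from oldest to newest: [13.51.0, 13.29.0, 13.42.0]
[13.29.0, 13.42.0, 13.51.0]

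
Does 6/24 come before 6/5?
No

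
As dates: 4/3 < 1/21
False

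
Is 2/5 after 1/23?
Yes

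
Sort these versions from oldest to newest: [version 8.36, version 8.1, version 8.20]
[version 8.1, version 8.20, version 8.36]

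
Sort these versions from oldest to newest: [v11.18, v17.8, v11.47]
[v11.18, v11.47, v17.8]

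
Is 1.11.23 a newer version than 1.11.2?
Yes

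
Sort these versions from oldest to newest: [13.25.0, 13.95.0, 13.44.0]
[13.25.0, 13.44.0, 13.95.0]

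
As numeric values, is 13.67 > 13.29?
True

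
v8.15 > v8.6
True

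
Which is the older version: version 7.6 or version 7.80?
version 7.6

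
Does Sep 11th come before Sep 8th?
No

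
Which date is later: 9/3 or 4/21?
9/3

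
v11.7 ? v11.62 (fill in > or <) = <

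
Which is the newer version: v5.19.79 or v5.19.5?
v5.19.79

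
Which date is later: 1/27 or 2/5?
2/5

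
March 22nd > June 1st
False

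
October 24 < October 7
False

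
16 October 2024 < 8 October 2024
False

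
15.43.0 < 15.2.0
False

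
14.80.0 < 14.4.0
False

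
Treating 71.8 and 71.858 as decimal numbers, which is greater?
71.858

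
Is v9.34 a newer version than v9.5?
Yes. Version numbers are compared segment by segment as integers, not as decimals: minor version 34 > 5, so v9.34 > v9.5 (even though the decimal 9.34 < 9.5).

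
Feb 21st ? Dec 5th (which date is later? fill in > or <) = <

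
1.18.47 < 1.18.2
False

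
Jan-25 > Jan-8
True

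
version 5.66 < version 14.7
True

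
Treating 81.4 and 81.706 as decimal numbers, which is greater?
81.706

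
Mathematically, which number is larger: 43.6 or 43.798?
43.798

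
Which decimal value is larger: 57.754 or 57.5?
57.754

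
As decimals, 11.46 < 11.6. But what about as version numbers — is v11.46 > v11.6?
True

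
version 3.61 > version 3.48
True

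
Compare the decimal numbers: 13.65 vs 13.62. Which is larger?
13.65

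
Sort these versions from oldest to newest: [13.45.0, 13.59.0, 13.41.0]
[13.41.0, 13.45.0, 13.59.0]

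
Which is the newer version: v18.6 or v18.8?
v18.8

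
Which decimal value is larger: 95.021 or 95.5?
95.5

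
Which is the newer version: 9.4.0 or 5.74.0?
9.4.0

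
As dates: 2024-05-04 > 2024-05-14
False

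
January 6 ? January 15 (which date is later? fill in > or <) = <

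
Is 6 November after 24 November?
No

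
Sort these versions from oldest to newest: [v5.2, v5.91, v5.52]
[v5.2, v5.52, v5.91]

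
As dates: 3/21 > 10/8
False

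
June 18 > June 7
True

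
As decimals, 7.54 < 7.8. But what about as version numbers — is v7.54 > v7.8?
True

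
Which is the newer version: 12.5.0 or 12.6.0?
12.6.0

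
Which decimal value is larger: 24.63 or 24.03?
24.63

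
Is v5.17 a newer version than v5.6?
Yes. Version numbers are compared segment by segment as integers, not as decimals: minor version 17 > 6, so v5.17 > v5.6 (even though the decimal 5.17 < 5.6).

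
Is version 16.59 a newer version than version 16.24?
Yes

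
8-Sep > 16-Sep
False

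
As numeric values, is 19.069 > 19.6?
False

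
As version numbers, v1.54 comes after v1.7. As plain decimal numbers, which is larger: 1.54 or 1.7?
1.7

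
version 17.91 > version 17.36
True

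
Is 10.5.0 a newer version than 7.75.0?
Yes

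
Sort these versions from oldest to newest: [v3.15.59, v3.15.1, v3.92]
[v3.15.1, v3.15.59, v3.92]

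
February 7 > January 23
True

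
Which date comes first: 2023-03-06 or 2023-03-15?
2023-03-06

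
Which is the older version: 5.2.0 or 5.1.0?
5.1.0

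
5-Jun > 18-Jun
False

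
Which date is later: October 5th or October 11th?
October 11th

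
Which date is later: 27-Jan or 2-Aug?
2-Aug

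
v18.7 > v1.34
True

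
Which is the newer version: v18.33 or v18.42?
v18.42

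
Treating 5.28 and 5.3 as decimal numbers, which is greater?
5.3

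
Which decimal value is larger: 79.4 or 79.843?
79.843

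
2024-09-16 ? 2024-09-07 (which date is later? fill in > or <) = >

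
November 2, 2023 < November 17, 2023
True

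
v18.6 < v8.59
False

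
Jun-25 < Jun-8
False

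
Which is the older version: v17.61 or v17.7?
v17.7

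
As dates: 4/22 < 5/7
True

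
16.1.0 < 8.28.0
False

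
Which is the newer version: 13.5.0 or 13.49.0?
13.49.0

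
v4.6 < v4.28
True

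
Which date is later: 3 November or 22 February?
3 November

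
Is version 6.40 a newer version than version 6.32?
Yes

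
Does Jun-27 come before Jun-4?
No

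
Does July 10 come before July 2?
No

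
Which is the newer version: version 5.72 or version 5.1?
version 5.72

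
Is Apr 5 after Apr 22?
No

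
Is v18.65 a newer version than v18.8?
Yes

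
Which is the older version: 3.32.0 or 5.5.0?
3.32.0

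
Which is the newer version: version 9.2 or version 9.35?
version 9.35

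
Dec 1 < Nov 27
False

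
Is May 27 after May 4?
Yes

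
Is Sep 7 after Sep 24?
No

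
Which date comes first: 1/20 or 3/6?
1/20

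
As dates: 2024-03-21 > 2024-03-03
True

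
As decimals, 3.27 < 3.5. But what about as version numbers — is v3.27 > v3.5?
True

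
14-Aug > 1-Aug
True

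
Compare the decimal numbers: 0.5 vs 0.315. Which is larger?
0.5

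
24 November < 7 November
False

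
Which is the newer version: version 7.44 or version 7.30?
version 7.44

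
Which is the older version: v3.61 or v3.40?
v3.40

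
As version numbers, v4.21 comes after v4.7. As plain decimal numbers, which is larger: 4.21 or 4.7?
4.7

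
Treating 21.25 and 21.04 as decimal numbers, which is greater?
21.25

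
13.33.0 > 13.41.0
False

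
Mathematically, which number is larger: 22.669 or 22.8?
22.8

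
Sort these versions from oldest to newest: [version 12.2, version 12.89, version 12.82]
[version 12.2, version 12.82, version 12.89]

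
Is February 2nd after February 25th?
No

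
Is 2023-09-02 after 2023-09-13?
No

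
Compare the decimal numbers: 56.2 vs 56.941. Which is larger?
56.941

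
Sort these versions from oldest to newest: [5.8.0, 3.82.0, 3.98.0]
[3.82.0, 3.98.0, 5.8.0]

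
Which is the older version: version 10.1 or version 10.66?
version 10.1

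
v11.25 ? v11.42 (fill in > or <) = <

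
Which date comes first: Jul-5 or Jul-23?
Jul-5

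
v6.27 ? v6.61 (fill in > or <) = <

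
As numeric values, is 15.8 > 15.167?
True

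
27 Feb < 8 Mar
True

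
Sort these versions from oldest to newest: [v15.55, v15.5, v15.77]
[v15.5, v15.55, v15.77]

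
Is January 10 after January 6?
Yes. Day 10 comes after day 6 in January — this is a date comparison, not a decimal one (the decimal 1.10 would be smaller than 1.6).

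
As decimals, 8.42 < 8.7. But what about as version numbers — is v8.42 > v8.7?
True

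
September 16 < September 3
False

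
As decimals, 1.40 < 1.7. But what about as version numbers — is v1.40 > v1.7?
True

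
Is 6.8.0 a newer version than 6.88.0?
No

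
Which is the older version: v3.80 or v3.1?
v3.1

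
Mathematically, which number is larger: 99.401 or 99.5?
99.5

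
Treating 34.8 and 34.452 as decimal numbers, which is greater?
34.8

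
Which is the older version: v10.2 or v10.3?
v10.2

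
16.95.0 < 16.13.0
False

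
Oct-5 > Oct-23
False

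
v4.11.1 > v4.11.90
False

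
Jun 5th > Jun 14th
False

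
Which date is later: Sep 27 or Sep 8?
Sep 27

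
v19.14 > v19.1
True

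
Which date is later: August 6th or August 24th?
August 24th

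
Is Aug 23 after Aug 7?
Yes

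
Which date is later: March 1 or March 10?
March 10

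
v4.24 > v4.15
True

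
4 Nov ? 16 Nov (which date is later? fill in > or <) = <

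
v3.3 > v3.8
False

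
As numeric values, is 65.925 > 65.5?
True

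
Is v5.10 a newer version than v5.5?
Yes. Version numbers are compared segment by segment as integers, not as decimals: minor version 10 > 5, so v5.10 > v5.5 (even though the decimal 5.10 < 5.5).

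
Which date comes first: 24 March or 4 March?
4 March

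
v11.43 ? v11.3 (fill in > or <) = >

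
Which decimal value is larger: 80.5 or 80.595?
80.595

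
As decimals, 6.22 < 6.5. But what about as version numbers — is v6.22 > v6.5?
True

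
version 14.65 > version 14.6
True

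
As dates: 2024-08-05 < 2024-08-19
True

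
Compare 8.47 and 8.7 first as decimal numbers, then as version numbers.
As decimals: 8.47 < 8.7. As versions: v8.47 > v8.7 (minor version 47 > 7).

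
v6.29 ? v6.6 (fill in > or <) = >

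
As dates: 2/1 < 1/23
False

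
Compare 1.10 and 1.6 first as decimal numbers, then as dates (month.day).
As decimals: 1.10 < 1.6. As dates: 1/10 is later than 1/6 (day 10 > day 6).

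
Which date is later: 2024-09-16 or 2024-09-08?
2024-09-16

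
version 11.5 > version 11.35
False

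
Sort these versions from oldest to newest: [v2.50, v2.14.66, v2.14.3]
[v2.14.3, v2.14.66, v2.50]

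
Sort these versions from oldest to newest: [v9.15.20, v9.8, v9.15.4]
[v9.8, v9.15.4, v9.15.20]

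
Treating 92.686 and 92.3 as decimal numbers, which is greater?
92.686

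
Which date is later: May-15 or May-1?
May-15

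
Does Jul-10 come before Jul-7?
No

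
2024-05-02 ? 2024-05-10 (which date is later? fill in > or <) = <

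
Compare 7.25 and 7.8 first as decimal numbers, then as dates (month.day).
As decimals: 7.25 < 7.8. As dates: 7/25 is later than 7/8 (day 25 > day 8).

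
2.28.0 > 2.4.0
True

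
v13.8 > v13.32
False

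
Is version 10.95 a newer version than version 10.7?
Yes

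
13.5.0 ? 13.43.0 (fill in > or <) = <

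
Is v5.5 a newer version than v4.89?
Yes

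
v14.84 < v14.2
False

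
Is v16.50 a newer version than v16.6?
Yes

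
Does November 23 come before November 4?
No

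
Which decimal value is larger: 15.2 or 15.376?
15.376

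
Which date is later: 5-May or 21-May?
21-May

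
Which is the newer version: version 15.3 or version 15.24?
version 15.24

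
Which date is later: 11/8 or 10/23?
11/8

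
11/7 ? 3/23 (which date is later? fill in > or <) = >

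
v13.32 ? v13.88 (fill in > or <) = <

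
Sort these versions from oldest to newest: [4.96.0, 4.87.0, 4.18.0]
[4.18.0, 4.87.0, 4.96.0]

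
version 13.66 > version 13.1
True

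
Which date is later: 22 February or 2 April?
2 April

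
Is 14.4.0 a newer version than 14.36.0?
No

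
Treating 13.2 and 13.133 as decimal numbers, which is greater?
13.2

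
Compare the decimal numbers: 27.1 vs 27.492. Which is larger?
27.492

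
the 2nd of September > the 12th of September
False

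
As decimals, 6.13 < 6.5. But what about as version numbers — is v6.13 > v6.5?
True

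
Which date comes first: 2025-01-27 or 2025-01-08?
2025-01-08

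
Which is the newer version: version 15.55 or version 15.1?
version 15.55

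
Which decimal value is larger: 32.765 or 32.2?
32.765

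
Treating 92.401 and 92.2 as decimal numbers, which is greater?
92.401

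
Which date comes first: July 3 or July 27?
July 3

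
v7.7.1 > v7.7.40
False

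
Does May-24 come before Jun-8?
Yes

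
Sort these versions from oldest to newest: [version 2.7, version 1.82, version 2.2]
[version 1.82, version 2.2, version 2.7]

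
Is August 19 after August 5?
Yes. Day 19 comes after day 5 in August — this is a date comparison, not a decimal one (the decimal 8.19 would be smaller than 8.5).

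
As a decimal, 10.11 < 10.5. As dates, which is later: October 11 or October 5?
October 11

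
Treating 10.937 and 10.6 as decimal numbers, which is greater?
10.937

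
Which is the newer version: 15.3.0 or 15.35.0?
15.35.0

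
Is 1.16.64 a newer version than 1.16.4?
Yes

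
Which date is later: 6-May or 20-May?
20-May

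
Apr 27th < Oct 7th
True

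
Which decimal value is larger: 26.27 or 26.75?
26.75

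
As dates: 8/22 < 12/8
True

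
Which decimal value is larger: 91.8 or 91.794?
91.8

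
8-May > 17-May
False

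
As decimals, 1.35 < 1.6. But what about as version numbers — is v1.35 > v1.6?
True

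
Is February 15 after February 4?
Yes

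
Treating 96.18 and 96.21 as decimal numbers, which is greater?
96.21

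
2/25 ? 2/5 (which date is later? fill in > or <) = >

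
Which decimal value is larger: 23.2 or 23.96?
23.96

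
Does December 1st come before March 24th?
No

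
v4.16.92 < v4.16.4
False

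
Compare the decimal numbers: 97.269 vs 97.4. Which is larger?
97.4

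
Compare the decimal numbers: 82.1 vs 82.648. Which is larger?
82.648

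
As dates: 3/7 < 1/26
False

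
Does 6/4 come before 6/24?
Yes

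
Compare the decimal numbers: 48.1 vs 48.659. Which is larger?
48.659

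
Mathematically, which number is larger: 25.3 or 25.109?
25.3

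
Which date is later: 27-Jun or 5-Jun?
27-Jun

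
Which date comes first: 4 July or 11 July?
4 July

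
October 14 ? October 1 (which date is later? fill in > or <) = >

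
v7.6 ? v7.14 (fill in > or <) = <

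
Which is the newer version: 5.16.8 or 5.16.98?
5.16.98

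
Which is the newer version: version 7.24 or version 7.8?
version 7.24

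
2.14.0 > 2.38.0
False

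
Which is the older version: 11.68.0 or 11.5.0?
11.5.0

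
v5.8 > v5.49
False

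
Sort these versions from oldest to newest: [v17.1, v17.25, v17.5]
[v17.1, v17.5, v17.25]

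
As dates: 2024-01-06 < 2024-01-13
True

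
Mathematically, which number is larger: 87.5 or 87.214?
87.5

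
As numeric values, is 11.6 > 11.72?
False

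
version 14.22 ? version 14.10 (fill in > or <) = >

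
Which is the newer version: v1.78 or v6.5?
v6.5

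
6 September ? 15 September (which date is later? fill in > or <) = <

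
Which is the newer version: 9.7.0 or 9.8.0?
9.8.0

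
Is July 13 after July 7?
Yes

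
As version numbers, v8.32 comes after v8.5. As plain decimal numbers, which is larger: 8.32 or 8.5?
8.5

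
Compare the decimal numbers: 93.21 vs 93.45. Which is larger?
93.45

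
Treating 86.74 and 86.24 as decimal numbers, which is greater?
86.74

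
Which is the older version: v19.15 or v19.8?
v19.8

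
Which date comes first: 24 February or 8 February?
8 February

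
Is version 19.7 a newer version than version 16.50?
Yes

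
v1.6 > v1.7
False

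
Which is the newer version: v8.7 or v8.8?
v8.8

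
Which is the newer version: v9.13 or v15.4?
v15.4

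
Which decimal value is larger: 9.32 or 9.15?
9.32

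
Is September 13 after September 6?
Yes. Day 13 comes after day 6 in September — this is a date comparison, not a decimal one (the decimal 9.13 would be smaller than 9.6).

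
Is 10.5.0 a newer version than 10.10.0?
No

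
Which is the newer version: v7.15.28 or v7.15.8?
v7.15.28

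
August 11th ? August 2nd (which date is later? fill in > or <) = >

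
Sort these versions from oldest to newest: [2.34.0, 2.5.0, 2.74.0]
[2.5.0, 2.34.0, 2.74.0]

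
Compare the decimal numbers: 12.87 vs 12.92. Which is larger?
12.92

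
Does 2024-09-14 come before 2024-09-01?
No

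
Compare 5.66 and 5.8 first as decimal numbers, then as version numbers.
As decimals: 5.66 < 5.8. As versions: v5.66 > v5.8 (minor version 66 > 8).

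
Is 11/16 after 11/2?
Yes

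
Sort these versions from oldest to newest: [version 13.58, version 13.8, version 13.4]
[version 13.4, version 13.8, version 13.58]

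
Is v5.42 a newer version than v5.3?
Yes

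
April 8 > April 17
False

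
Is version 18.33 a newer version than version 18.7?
Yes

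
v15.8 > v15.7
True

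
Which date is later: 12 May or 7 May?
12 May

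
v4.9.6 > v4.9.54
False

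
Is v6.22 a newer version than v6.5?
Yes. Version numbers are compared segment by segment as integers, not as decimals: minor version 22 > 5, so v6.22 > v6.5 (even though the decimal 6.22 < 6.5).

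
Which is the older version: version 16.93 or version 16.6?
version 16.6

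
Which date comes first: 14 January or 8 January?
8 January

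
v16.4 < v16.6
True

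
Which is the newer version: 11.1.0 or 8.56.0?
11.1.0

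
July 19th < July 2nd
False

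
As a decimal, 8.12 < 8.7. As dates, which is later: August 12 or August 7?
August 12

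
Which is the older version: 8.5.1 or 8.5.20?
8.5.1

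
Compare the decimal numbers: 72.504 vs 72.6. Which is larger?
72.6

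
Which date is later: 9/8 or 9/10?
9/10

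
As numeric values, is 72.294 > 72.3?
False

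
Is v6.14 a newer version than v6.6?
Yes. Version numbers are compared segment by segment as integers, not as decimals: minor version 14 > 6, so v6.14 > v6.6 (even though the decimal 6.14 < 6.6).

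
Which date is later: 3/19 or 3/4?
3/19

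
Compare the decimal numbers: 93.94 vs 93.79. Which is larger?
93.94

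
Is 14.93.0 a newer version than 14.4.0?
Yes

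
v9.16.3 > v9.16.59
False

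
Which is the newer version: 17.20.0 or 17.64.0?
17.64.0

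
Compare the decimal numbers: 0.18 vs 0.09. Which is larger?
0.18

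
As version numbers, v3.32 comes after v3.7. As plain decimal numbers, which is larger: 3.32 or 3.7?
3.7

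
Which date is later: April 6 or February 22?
April 6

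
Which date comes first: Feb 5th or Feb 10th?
Feb 5th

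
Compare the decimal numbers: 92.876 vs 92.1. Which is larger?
92.876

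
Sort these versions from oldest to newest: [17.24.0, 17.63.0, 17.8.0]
[17.8.0, 17.24.0, 17.63.0]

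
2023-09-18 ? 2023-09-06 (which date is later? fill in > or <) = >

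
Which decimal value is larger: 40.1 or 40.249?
40.249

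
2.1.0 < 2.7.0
True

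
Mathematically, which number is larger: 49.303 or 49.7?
49.7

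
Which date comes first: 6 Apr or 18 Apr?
6 Apr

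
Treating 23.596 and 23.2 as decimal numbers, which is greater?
23.596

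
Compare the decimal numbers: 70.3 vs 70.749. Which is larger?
70.749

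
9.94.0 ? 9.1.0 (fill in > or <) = >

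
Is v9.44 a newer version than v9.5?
Yes. Version numbers are compared segment by segment as integers, not as decimals: minor version 44 > 5, so v9.44 > v9.5 (even though the decimal 9.44 < 9.5).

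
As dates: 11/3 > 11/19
False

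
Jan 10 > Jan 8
True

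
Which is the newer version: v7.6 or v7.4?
v7.6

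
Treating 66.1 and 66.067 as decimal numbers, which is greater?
66.1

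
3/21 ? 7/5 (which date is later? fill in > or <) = <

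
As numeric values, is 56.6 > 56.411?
True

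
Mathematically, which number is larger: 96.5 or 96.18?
96.5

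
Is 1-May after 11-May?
No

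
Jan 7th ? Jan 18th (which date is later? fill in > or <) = <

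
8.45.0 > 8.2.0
True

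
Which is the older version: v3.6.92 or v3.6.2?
v3.6.2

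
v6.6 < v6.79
True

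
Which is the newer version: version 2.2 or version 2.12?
version 2.12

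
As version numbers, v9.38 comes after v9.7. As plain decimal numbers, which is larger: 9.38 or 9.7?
9.7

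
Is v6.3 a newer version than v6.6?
No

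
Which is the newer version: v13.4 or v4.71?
v13.4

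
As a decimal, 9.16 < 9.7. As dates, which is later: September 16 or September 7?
September 16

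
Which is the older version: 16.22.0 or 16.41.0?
16.22.0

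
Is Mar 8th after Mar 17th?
No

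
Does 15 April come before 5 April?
No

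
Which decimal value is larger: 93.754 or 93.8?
93.8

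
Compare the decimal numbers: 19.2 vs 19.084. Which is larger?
19.2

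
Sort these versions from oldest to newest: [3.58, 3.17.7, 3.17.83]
[3.17.7, 3.17.83, 3.58]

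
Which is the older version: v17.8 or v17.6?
v17.6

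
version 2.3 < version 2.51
True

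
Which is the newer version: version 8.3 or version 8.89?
version 8.89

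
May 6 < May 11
True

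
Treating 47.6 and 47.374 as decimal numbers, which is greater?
47.6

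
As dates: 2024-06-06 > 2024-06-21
False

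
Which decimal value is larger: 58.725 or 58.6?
58.725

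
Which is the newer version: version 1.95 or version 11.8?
version 11.8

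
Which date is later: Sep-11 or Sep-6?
Sep-11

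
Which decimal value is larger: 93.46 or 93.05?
93.46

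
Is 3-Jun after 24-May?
Yes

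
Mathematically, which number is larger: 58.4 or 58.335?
58.4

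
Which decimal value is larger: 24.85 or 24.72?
24.85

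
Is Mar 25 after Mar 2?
Yes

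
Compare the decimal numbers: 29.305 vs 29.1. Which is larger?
29.305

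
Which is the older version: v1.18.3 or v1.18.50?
v1.18.3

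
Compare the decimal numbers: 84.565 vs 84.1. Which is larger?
84.565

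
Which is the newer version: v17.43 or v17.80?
v17.80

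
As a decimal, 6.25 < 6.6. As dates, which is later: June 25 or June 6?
June 25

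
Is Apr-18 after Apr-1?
Yes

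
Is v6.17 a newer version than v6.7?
Yes. Version numbers are compared segment by segment as integers, not as decimals: minor version 17 > 7, so v6.17 > v6.7 (even though the decimal 6.17 < 6.7).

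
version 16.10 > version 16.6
True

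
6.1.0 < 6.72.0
True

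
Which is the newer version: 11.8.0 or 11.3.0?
11.8.0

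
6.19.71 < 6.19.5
False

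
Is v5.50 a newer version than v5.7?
Yes. Version numbers are compared segment by segment as integers, not as decimals: minor version 50 > 7, so v5.50 > v5.7 (even though the decimal 5.50 < 5.7).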